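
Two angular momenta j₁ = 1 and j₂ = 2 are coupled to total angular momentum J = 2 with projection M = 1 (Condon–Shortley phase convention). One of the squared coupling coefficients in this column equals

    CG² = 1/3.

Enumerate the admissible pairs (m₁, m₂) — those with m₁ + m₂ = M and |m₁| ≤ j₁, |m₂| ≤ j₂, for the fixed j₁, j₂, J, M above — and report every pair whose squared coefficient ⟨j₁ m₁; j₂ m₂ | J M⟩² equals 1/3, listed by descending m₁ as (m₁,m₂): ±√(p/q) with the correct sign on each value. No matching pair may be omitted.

(-1,2): −√(1/3)

Admissible pairs with m₁+m₂ = M = 1: (-1,2), (0,1), (1,0)
  (m₁,m₂)=(1,0): CG² = 1/2, CG = +√(1/2)
  (m₁,m₂)=(0,1): CG² = 1/6, CG = −√(1/6)
  (m₁,m₂)=(-1,2): CG² = 1/3, CG = −√(1/3)   ← matches the target
Pairs with CG² = 1/3: (-1,2): −√(1/3)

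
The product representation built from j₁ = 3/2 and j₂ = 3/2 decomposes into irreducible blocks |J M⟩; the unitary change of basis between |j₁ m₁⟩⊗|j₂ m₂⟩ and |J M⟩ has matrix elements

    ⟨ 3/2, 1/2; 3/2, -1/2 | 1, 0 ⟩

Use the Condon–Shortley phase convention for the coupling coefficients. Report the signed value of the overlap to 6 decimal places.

-0.223607

j₁+j₂−J=2  J+j₁−j₂=1  J−j₁+j₂=1  j₁+j₂+J+1=5
(j₁±m₁, j₂±m₂, J±M) = (2,1,1,2,1,1)
P² = 1/5
sum k=0..1:
  [0] +1/2 = 1/2
  [1] −1/1 = -1
S = -1/2
C² = P²·S² = 1/20 ; C = -0.223607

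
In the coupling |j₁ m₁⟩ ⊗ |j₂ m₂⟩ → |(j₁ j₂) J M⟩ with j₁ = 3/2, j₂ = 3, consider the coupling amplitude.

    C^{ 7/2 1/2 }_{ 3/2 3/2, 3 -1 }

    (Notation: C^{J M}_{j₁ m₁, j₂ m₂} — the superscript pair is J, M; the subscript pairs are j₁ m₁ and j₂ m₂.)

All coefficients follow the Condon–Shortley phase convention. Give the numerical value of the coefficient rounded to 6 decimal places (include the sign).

j₁+j₂−J=1  J+j₁−j₂=2  J−j₁+j₂=5  j₁+j₂+J+1=9
(j₁±m₁, j₂±m₂, J±M) = (3,0,2,4,4,3)
P² = 1536/7
sum k=0..0:
  [0] +1/24 = 1/24
S = 1/24
C² = P²·S² = 8/21 ; C = +0.617213

+√(8/21) = +0.617213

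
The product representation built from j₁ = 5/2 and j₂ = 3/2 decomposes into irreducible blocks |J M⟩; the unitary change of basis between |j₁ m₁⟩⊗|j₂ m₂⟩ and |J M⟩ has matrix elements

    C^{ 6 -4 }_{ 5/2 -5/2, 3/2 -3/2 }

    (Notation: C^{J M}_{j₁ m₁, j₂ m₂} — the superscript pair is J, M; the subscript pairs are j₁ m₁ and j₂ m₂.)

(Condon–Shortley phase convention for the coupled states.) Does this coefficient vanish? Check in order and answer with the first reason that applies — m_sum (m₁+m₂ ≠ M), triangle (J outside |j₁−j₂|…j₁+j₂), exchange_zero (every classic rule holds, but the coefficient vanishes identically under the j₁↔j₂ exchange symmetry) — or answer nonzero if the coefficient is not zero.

m-sum: m₁+m₂ = -5/2+(-3/2) = -4, M = -4  ✓
triangle: need |j₁−j₂| ≤ J ≤ j₁+j₂, i.e. J ∈ [1, 4]; J = 6 is outside ✗ ⇒ coefficient is 0

triangle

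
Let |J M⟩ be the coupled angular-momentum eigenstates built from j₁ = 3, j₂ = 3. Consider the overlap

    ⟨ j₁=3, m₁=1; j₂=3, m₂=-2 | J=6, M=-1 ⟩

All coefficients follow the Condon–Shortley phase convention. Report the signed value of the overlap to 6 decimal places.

+0.337100  (= +√(5/44))

triangle: 0!×6!×6!/13! = 518400/6227020800
(j±m)!: 4!×2!×1!×5!×5!×7! = 3483648000
prefactor² = (2J+1)×Δ×N² = 41472000/11
  k=0: +1/(0!×0!×2!×1!×4!×5!) = 1/5760
Σ = 1/5760  ⇒  CG² = 41472000/11×(1/5760)² = 5/44
CG = +√(5/44) = +0.337100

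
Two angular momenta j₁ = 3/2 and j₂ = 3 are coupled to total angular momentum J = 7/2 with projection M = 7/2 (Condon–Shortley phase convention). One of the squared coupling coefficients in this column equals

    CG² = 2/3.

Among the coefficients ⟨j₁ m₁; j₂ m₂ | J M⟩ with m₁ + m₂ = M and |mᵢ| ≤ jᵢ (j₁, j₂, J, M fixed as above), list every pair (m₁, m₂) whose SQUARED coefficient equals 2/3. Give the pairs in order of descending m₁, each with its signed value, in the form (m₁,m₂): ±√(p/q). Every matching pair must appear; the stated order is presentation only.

Admissible pairs with m₁+m₂ = M = 7/2: (1/2,3), (3/2,2)
  (m₁,m₂)=(3/2,2): CG² = 1/3, CG = +√(1/3)
  (m₁,m₂)=(1/2,3): CG² = 2/3, CG = −√(2/3)   ← matches the target
Pairs with CG² = 2/3: (1/2,3): −√(2/3)

(1/2,3): −√(2/3)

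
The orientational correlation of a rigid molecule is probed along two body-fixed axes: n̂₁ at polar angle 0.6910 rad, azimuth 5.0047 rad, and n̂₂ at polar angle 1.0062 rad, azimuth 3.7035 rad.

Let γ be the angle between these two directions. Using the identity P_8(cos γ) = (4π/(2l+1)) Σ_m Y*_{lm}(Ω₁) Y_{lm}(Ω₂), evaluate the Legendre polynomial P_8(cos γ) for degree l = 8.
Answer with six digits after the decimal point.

Term-by-term m-sum for l=8 (normalisation 4π/17 = 0.739198):
  term(m=-8) = -0.001037-0.001563i   from Y*(Ω₁)=-0.009741+0.010093i, Y(Ω₂)=-0.028809+0.130587i
  term(m=-7) = -0.021844+0.007151i   from Y*(Ω₁)=-0.060321-0.031050i, Y(Ω₂)=+0.238036-0.241083i
  term(m=-6) = +0.004205+0.089813i   from Y*(Ω₁)=+0.036307-0.196105i, Y(Ω₂)=-0.438966+0.102712i
  term(m=-5) = +0.092000+0.020845i   from Y*(Ω₁)=+0.386871-0.042431i, Y(Ω₂)=+0.229139+0.079013i
  term(m=-4) = -0.043027+0.080201i   from Y*(Ω₁)=+0.185011+0.435706i, Y(Ω₂)=+0.120426+0.149889i
  term(m=-3) = +0.058174+0.055514i   from Y*(Ω₁)=-0.175914+0.146335i, Y(Ω₂)=-0.040298-0.349099i
  term(m=-2) = +0.004015-0.002402i   from Y*(Ω₁)=+0.205967+0.136308i, Y(Ω₂)=+0.008187-0.017080i
  term(m=-1) = -0.033727-0.122057i   from Y*(Ω₁)=-0.105171+0.349487i, Y(Ω₂)=-0.293615+0.184863i
  term(m=+0) = +0.004621+0.000000i   from Y*(Ω₁)=+0.139514-0.000000i, Y(Ω₂)=+0.033121+0.000000i
  term(m=+1) = -0.033727+0.122057i   from Y*(Ω₁)=+0.105171+0.349487i, Y(Ω₂)=+0.293615+0.184863i
  term(m=+2) = +0.004015+0.002402i   from Y*(Ω₁)=+0.205967-0.136308i, Y(Ω₂)=+0.008187+0.017080i
  term(m=+3) = +0.058174-0.055514i   from Y*(Ω₁)=+0.175914+0.146335i, Y(Ω₂)=+0.040298-0.349099i
  term(m=+4) = -0.043027-0.080201i   from Y*(Ω₁)=+0.185011-0.435706i, Y(Ω₂)=+0.120426-0.149889i
  term(m=+5) = +0.092000-0.020845i   from Y*(Ω₁)=-0.386871-0.042431i, Y(Ω₂)=-0.229139+0.079013i
  term(m=+6) = +0.004205-0.089813i   from Y*(Ω₁)=+0.036307+0.196105i, Y(Ω₂)=-0.438966-0.102712i
  term(m=+7) = -0.021844-0.007151i   from Y*(Ω₁)=+0.060321-0.031050i, Y(Ω₂)=-0.238036-0.241083i
  term(m=+8) = -0.001037+0.001563i   from Y*(Ω₁)=-0.009741-0.010093i, Y(Ω₂)=-0.028809-0.130587i
Accumulated sum +0.122135-0.000000i; after 4π/(2l+1) scaling, +0.090282-0.000000i ⇒ P_8 = 0.090282

0.090282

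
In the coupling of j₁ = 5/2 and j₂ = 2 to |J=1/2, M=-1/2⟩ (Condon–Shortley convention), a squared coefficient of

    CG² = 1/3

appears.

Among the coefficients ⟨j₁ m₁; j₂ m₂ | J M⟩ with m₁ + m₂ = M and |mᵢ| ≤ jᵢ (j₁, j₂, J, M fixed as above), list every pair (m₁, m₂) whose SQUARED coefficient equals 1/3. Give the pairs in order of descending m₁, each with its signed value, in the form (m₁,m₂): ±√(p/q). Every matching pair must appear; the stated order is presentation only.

(-5/2,2): +√(1/3)

Admissible pairs with m₁+m₂ = M = -1/2: (-5/2,2), (-3/2,1), (-1/2,0), (1/2,-1), (3/2,-2)
  (m₁,m₂)=(3/2,-2): CG² = 1/15, CG = +√(1/15)
  (m₁,m₂)=(1/2,-1): CG² = 2/15, CG = −√(2/15)
  (m₁,m₂)=(-1/2,0): CG² = 1/5, CG = +√(1/5)
  (m₁,m₂)=(-3/2,1): CG² = 4/15, CG = −√(4/15)
  (m₁,m₂)=(-5/2,2): CG² = 1/3, CG = +√(1/3)   ← matches the target
Pairs with CG² = 1/3: (-5/2,2): +√(1/3)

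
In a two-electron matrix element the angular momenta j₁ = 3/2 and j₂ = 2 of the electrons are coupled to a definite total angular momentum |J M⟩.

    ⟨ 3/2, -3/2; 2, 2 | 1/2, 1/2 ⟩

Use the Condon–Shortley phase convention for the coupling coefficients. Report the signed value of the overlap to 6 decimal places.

-0.632456

√[2·3!0!1!/5! · 0!3!4!0!1!0!] = √(72/5)
  +(−1)^3/∏(3,0,0,1,0,0)! = -1/6  (running -1/6)
⟨..|..⟩ = √(72/5)·(-1/6) = -0.632456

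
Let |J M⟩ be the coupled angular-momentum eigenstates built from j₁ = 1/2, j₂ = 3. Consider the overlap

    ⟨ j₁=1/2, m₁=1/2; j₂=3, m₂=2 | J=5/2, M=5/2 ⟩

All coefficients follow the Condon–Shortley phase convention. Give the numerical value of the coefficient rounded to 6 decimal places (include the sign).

+√(1/7) = +0.377964

triangle: 1!·0!·5!/7! = 120/5040
(j±m)!: 1!·0!·5!·1!·5!·0! = 14400
prefactor² = (2J+1)·Δ·N² = 14400/7
  k=0: +1/(0!·1!·0!·5!·0!·0!) = 1/120
Σ = 1/120  ⇒  CG² = 14400/7·(1/120)² = 1/7
CG = +√(1/7) = +0.377964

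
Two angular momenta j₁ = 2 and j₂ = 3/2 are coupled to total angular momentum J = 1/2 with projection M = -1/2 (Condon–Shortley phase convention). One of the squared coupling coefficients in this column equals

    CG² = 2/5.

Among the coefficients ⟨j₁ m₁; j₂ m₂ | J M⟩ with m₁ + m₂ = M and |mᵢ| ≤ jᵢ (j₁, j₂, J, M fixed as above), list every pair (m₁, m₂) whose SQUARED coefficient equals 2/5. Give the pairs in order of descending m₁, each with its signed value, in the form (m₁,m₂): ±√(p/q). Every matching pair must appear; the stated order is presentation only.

(-2,3/2): −√(2/5)

Admissible pairs with m₁+m₂ = M = -1/2: (-2,3/2), (-1,1/2), (0,-1/2), (1,-3/2)
  (m₁,m₂)=(1,-3/2): CG² = 1/10, CG = +√(1/10)
  (m₁,m₂)=(0,-1/2): CG² = 1/5, CG = −√(1/5)
  (m₁,m₂)=(-1,1/2): CG² = 3/10, CG = +√(3/10)
  (m₁,m₂)=(-2,3/2): CG² = 2/5, CG = −√(2/5)   ← matches the target
Pairs with CG² = 2/5: (-2,3/2): −√(2/5)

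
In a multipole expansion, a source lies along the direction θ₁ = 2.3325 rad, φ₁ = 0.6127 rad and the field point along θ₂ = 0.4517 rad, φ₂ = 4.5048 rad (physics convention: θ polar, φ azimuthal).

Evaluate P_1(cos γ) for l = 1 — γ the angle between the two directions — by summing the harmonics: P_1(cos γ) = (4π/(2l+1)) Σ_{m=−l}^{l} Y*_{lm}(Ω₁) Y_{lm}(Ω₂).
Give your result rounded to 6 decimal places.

-0.851950

Term-by-term m-sum for l=1 (normalisation 4π/3 = 4.188790):
  m=-1: (0.20454 + 0.14378j) × (-0.03108 + 0.14757j) = -0.02758 + 0.02572j  (running Σ = -0.02758 + 0.02572j)
  m=0: (-0.33721 + 0.00000j) × (0.43960 + 0.00000j) = -0.14824 + 0.00000j  (running Σ = -0.17581 + 0.02572j)
  m=1: (-0.20454 + 0.14378j) × (0.03108 + 0.14757j) = -0.02758 - 0.02572j  (running Σ = -0.20339 + 0.00000j)
Σ over m = -0.20339 + 0.00000j; ×(4π/3) → -0.85195 + 0.00000j. Real part: -0.851950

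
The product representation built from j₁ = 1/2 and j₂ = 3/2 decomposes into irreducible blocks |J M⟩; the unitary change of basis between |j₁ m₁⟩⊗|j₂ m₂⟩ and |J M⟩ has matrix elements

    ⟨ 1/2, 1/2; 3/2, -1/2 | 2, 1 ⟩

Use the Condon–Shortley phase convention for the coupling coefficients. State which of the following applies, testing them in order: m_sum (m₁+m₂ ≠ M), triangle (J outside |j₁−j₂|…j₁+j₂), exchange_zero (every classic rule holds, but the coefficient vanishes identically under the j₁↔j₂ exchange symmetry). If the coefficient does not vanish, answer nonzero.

m-sum: m₁+m₂ = 1/2+(-1/2) = 0, M = 1  ✗ ⇒ coefficient is 0

m_sum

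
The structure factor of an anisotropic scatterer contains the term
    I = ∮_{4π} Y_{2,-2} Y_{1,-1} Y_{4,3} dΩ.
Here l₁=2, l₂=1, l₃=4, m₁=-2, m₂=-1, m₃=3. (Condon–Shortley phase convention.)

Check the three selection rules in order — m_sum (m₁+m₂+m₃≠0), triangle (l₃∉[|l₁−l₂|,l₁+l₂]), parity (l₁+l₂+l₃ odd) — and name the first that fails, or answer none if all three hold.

triangle

m₁+m₂+m₃ = -2 − 1 + 3 = 0  ✓
triangle: need |l₁−l₂| ≤ l₃ ≤ l₁+l₂ = [1,3]; l₃=4 is outside  ✗
parity: l₁+l₂+l₃ = 7 is odd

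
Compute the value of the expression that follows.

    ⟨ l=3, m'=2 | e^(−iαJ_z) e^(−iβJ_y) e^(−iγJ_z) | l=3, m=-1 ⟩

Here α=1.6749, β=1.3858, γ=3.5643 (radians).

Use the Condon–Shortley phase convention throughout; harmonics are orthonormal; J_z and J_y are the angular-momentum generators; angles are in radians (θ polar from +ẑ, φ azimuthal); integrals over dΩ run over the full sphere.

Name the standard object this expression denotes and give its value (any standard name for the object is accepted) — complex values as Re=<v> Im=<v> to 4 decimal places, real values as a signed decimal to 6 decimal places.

Wigner D-matrix element, Re=-0.4808 Im=-0.1047

This is a Wigner D-matrix element — the rotation-matrix element ⟨l m'| R(α,β,γ) |l m⟩ in the angular-momentum basis.
Split into d^3_{2,-1}(β=1.3858) × two z-phases.
With c≡cos(β/2)=0.769397 and s≡sin(β/2)=0.638771, N=[120·1·2·24]^{1/2}=75.894664
k: max(0,(-1)−(2))=0 … min(3+(-1),3−(2))=1
  k=0: (−1)^3·75.8947/(12)·0.7694^3·0.6388^3 = -0.750787
  k=1: (−1)^4·75.8947/(24)·0.7694^1·0.6388^5 = +0.258748
d^3_{2,-1}(1.3858) = -0.750787 +0.258748 = -0.492040
Attach z-rotation phases: D = e^{-i(2)(1.6749)}·(-0.492040)·e^{-i(-1)(3.5643)} = -0.480763-0.104735i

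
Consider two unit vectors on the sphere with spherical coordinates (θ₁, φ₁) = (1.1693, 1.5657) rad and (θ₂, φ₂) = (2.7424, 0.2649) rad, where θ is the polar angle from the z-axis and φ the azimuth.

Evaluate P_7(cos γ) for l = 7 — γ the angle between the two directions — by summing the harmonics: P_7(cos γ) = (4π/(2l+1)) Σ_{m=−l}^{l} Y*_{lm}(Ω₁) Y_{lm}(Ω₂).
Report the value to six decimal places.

0.267793

Expand P_7 via completeness: Σ_{m} conj(Y_{7,m}) at Ω₁ times Y_{7,m} at Ω₂ —
  [-7]  conj(Y_{7,-7})(Ω₁) = (-0.009985, -0.279782) ; Y_{7,-7}(Ω₂) = (-0.000187, -0.000643) ; Δ = (-0.000178, 0.000059)
  [-6]  conj(Y_{7,-6})(Ω₁) = (-0.444523, 0.013597) ; Y_{7,-6}(Ω₂) = (0.000111, 0.005942) ; Δ = (-0.000130, -0.002640)
  [-5]  conj(Y_{7,-5})(Ω₁) = (0.006087, 0.238842) ; Y_{7,-5}(Ω₂) = (0.007964, -0.031679) ; Δ = (0.007615, 0.001709)
  [-4]  conj(Y_{7,-4})(Ω₁) = (-0.208846, 0.004258) ; Y_{7,-4}(Ω₂) = (-0.060666, 0.108152) ; Δ = (0.012209, -0.022846)
  [-3]  conj(Y_{7,-3})(Ω₁) = (0.004939, 0.323032) ; Y_{7,-3}(Ω₂) = (0.227651, -0.231926) ; Δ = (0.076044, 0.072393)
  [-2]  conj(Y_{7,-2})(Ω₁) = (-0.079566, 0.000811) ; Y_{7,-2}(Ω₂) = (-0.463703, 0.271567) ; Δ = (0.036675, -0.021984)
  [-1]  conj(Y_{7,-1})(Ω₁) = (0.001678, 0.329258) ; Y_{7,-1}(Ω₂) = (0.367413, -0.099670) ; Δ = (0.033434, 0.120807)
  [+0]  conj(Y_{7,0})(Ω₁) = (-0.040776, -0.000000) ; Y_{7,0}(Ω₂) = (0.286499, 0.000000) ; Δ = (-0.011682, -0.000000)
  [+1]  conj(Y_{7,1})(Ω₁) = (-0.001678, 0.329258) ; Y_{7,1}(Ω₂) = (-0.367413, -0.099670) ; Δ = (0.033434, -0.120807)
  [+2]  conj(Y_{7,2})(Ω₁) = (-0.079566, -0.000811) ; Y_{7,2}(Ω₂) = (-0.463703, -0.271567) ; Δ = (0.036675, 0.021984)
  [+3]  conj(Y_{7,3})(Ω₁) = (-0.004939, 0.323032) ; Y_{7,3}(Ω₂) = (-0.227651, -0.231926) ; Δ = (0.076044, -0.072393)
  [+4]  conj(Y_{7,4})(Ω₁) = (-0.208846, -0.004258) ; Y_{7,4}(Ω₂) = (-0.060666, -0.108152) ; Δ = (0.012209, 0.022846)
  [+5]  conj(Y_{7,5})(Ω₁) = (-0.006087, 0.238842) ; Y_{7,5}(Ω₂) = (-0.007964, -0.031679) ; Δ = (0.007615, -0.001709)
  [+6]  conj(Y_{7,6})(Ω₁) = (-0.444523, -0.013597) ; Y_{7,6}(Ω₂) = (0.000111, -0.005942) ; Δ = (-0.000130, 0.002640)
  [+7]  conj(Y_{7,7})(Ω₁) = (0.009985, -0.279782) ; Y_{7,7}(Ω₂) = (0.000187, -0.000643) ; Δ = (-0.000178, -0.000059)
Total Σ_m = (0.319655, 0.000000). Multiply by 0.837758: (0.267793, 0.000000). P_7(cos γ) = 0.267793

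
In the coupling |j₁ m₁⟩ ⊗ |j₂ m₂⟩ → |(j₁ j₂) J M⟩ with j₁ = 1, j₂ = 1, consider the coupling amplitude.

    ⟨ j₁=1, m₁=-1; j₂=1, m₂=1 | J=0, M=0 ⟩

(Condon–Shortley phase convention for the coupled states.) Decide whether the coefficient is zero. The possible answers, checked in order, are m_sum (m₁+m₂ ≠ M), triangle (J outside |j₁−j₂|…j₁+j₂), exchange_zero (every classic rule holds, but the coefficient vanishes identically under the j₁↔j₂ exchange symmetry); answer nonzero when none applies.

m-sum: m₁+m₂ = -1+1 = 0, M = 0  ✓
triangle: |j₁−j₂| = 0 ≤ J = 0 ≤ j₁+j₂ = 2  ✓
exchange: j₁≠j₂ or m₁≠m₂ — the exchange symmetry imposes no constraint here
value check: CG = +√(1/3) = +0.577350 ≠ 0

nonzero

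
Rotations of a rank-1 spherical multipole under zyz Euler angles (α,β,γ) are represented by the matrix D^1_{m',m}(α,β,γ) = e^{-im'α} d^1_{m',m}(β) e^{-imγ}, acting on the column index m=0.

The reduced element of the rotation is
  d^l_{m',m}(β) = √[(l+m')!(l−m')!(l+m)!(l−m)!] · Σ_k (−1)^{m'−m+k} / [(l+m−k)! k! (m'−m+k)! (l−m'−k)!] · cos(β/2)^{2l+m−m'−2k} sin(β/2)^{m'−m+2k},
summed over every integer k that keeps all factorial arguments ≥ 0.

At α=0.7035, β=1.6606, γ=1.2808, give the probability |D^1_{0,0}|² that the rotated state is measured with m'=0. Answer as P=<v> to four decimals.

P=0.0080

D^1_{0,0}(0.7035,1.6606,1.2808) = e^{-i·0·0.7035}·d^1_{0,0}(1.6606)·e^{-i·0·1.2808}. Compute d first:
Half-angle: c=0.674654, s=0.738134. N=√(1·1·1·1)=1.000000
k∈{0,1} keeps every argument non-negative
  k=0: (−1)^0·1.0000/(1)·0.6747^2·0.7381^0 = +0.455158
  k=1: (−1)^1·1.0000/(1)·0.6747^0·0.7381^2 = -0.544842
d^1_{0,0}(1.6606) = +0.455158 -0.544842 = -0.089683
|D^1_{0,0}|² = |d^1_{0,0}(β)|² = (-0.089683)² = 0.008043 (the z-rotation phases have unit modulus)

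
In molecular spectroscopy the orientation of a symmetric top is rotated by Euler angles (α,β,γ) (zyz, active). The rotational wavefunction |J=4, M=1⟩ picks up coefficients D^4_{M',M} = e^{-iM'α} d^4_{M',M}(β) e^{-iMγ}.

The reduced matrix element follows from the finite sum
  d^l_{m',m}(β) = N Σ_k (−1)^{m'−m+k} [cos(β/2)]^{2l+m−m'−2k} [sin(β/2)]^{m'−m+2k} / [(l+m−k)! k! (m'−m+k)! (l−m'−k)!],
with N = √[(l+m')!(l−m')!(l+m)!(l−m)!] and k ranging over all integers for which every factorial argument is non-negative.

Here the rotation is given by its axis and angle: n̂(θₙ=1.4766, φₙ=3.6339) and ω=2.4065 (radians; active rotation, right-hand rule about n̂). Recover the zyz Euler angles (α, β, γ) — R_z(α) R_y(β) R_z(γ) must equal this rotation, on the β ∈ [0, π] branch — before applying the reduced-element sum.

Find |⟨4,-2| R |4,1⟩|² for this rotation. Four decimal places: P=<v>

Axis–angle → zyz. n̂ = (sinθₙcosφₙ, sinθₙsinφₙ, cosθₙ) = (-0.877338, -0.470565, +0.094057), ω = 2.4065.
R = I cosω + sinω [n̂]ₓ + (1−cosω) n̂n̂ᵀ gives
  R = [+0.598909, +0.656000, -0.459318; +0.782160, -0.356086, +0.511301; +0.171857, -0.665482, -0.726360]
β = atan2(√(R₁₃²+R₂₃²), R₃₃) = 2.383807; α = atan2(R₂₃, R₁₃) mod 2π = 2.302689; γ = atan2(R₃₂, −R₃₁) mod 2π = 4.459667
D^4_{-2,1}(2.3027,2.3838,4.4597) = e^{-i·-2·2.3027}·d^4_{-2,1}(2.3838)·e^{-i·1·4.4597}. Compute d first:
Half-angle: c=0.369892, s=0.929075. N=√(2·720·120·6)=1018.233765
k∈{3,4,5} keeps every argument non-negative
  k=3: (−1)^0·1018.2338/(72)·0.3699^5·0.9291^3 = +0.078531
  k=4: (−1)^1·1018.2338/(48)·0.3699^3·0.9291^5 = -0.743164
  k=5: (−1)^2·1018.2338/(240)·0.3699^1·0.9291^7 = +0.937704
d^4_{-2,1}(2.3838) = +0.078531 -0.743164 +0.937704 = +0.273071
|D^4_{-2,1}|² = |d^4_{-2,1}(β)|² = (+0.273071)² = 0.074568 (the z-rotation phases have unit modulus)

P=0.0746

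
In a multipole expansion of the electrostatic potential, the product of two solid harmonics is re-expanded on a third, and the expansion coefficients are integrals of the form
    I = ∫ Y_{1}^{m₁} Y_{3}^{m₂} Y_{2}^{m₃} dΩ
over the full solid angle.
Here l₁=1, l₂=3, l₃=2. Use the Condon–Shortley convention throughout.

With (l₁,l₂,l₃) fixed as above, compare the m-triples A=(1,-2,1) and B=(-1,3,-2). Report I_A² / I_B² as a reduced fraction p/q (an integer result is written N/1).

Shared (l₁,l₂,l₃)=(1,3,2): N and (l;000)² cancel in I_A²/I_B².
A: Δ = 2!·0!·4!/7! = 1/105; Racah Σ t=0..0: t=0:+1/12 = 1/12; ⇒ 3j(1 3 2; 1 -2 1)² = 2/21, sgn -1
B: Δ = 2!·0!·4!/7! = 1/105; Racah Σ t=2..2: t=2:+1/48 = 1/48; ⇒ 3j(1 3 2; -1 3 -2)² = 1/7, sgn +1
I_A²/I_B² = (2/21)/(1/7) = 2/3

2/3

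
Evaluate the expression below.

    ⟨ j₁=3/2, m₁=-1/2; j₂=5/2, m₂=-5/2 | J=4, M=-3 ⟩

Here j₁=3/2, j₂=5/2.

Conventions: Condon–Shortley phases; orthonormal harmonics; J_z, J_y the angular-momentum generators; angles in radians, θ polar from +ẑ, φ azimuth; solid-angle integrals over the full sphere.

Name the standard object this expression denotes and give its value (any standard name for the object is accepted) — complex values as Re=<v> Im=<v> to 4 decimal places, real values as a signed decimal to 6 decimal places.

Clebsch–Gordan coefficient, +√(3/8) ≈ +0.612372

This is a Clebsch–Gordan (vector-coupling) coefficient.
triangle: 0!×3!×5!/9! = 720/362880
(j±m)!: 1!×2!×0!×5!×1!×7! = 1209600
prefactor² = (2J+1)×Δ×N² = 21600
  k=0: +1/(0!×0!×2!×0!×1!×5!) = 1/240
Σ = 1/240  ⇒  CG² = 21600×(1/240)² = 3/8
CG = +√(3/8) = +0.612372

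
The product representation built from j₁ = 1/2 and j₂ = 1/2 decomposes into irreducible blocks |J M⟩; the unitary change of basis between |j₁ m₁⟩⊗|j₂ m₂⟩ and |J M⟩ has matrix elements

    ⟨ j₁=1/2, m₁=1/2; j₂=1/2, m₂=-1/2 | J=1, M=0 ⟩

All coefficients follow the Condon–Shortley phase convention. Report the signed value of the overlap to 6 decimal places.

+0.707107  (= +√(1/2))

triangle: 0!·1!·1!/3! = 1/6
(j±m)!: 1!·0!·0!·1!·1!·1! = 1
prefactor² = (2J+1)·Δ·N² = 1/2
  k=0: +1/(0!·0!·0!·0!·1!·1!) = 1
Σ = 1  ⇒  CG² = 1/2·1² = 1/2
CG = +√(1/2) = +0.707107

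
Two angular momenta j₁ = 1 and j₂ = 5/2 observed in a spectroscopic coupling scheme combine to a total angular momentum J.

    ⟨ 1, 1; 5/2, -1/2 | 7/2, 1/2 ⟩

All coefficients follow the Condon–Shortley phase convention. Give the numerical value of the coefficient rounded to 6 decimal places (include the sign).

+0.534522  (= +√(2/7))

triangle: 0!×2!×5!/8! = 240/40320
(j±m)!: 2!×0!×2!×3!×4!×3! = 3456
prefactor² = (2J+1)×Δ×N² = 1152/7
  k=0: +1/(0!×0!×0!×2!×2!×3!) = 1/24
Σ = 1/24  ⇒  CG² = 1152/7×(1/24)² = 2/7
CG = +√(2/7) = +0.534522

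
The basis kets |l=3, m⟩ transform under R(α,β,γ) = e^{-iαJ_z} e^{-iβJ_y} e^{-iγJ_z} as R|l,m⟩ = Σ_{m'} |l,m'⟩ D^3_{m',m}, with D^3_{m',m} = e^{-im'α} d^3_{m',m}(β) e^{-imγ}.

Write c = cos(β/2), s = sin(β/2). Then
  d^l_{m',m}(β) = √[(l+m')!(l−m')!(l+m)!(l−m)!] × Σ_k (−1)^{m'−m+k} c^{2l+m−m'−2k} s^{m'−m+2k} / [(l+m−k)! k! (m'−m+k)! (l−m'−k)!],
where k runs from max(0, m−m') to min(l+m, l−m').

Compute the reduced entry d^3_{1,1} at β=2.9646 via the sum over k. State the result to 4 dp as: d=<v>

d^3_{1,1}(β=2.9646) via the finite sum:
c=cos(2.964600/2)=0.088381, s=sin(2.964600/2)=0.996087; N=√[24·2·24·2]=48.000000
The bounds max(0,m−m')=0 and min(l+m,l−m')=2 give 3 terms
  k=0: (−1)^0·48.0000/(48)·0.0884^6·0.9961^0 = +0.000000
  k=1: (−1)^1·48.0000/(6)·0.0884^4·0.9961^2 = -0.000484
  k=2: (−1)^2·48.0000/(8)·0.0884^2·0.9961^4 = +0.046138
d^3_{1,1}(2.9646) = +0.000000 -0.000484 +0.046138 = +0.045654

d=0.0457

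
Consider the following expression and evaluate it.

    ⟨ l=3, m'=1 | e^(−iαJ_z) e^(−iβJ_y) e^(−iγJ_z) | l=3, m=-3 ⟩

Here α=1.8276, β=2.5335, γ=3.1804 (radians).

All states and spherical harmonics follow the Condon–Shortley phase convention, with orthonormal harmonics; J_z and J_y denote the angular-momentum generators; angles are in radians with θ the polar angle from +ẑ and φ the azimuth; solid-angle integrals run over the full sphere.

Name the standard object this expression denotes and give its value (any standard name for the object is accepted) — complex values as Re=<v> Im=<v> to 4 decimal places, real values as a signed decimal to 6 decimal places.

This is a Wigner D-matrix element — the rotation-matrix element ⟨l m'| R(α,β,γ) |l m⟩ in the angular-momentum basis.
Split into d^3_{1,-3}(β=2.5335) × two z-phases.
c=cos(2.533500/2)=0.299383, s=sin(2.533500/2)=0.954133; N=√[24·2·1·720]=185.903201
Admissible k: 0..0 (factorial args all ≥0)
  k=0: (−1)^4·185.9032/(48)·0.2994^2·0.9541^4 = +0.287698
d^3_{1,-3}(2.5335) = +0.287698
D = (-0.253990-0.967207i)·(+0.287698)·(-0.993231-0.116159i) = +0.040255+0.284868i

Wigner D-matrix element, Re=0.0403 Im=0.2849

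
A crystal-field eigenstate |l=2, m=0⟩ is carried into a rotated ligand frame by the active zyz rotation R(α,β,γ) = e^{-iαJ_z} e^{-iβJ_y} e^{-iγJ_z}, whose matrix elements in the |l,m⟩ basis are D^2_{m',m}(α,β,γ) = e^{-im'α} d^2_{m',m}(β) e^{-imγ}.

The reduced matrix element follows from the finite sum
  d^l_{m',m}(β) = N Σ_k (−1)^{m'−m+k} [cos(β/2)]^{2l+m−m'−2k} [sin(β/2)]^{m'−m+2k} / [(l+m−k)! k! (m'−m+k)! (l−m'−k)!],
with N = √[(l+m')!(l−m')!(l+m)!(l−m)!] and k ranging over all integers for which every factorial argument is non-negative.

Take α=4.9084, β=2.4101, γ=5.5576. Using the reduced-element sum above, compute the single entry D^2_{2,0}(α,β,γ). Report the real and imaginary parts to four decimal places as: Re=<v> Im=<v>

First d^2_{2,0}(β=2.4101), then the phase factors e^{-i(2)α} and e^{-i(0)γ}:
Half-angle: c=0.357646, s=0.933857. N=√(24·1·2·2)=9.797959
k: max(0,(0)−(2))=0 … min(2+(0),2−(2))=0
  k=0: (−1)^2·9.7980/(4)·0.3576^2·0.9339^2 = +0.273240
d^2_{2,0}(2.4101) = +0.273240
Phases: e^{-i·(2)·4.9084}=-0.924138+0.382058i, e^{-i·(0)·5.5576}=+1.000000+0.000000i ⇒ D=-0.252511+0.104393i

Re=-0.2525 Im=0.1044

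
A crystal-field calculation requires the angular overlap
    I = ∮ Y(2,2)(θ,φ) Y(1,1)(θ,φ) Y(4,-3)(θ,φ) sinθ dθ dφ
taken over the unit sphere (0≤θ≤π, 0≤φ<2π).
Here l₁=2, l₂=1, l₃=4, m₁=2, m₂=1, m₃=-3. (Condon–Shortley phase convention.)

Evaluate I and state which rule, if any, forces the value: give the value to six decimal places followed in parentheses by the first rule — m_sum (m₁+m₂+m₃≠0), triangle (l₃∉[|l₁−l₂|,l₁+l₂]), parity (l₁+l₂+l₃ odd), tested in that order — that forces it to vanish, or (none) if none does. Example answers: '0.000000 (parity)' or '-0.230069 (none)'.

0.000000 (triangle)

|2−1|≤4≤2+1 violated ⇒ I = 0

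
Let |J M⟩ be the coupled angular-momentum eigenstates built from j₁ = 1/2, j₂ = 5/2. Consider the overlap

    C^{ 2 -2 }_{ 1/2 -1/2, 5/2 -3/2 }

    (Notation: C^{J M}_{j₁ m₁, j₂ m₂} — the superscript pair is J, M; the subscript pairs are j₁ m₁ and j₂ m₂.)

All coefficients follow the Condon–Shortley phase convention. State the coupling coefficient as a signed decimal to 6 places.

-0.408248

√[5·1!0!4!/6! · 0!1!1!4!0!4!] = √(96)
  +(−1)^1/∏(1,0,0,0,0,4)! = -1/24  (running -1/24)
⟨..|..⟩ = √(96)·(-1/24) = -0.408248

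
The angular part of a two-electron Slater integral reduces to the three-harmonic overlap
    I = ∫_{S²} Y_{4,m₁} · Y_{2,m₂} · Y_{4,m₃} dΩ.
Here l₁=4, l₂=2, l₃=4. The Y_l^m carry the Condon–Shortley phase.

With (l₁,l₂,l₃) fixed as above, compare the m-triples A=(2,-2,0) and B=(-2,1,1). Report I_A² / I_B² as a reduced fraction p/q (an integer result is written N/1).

l's match ⇒ only the (l;m) 3-j factors differ between A and B.
A: triangle coeff Δ(4,2,4) = 1/13860; Σ_t [0,0]: t=0:+1/192 = 1/192; (3j)²=3/77 [(4 2 4; 2 -2 0)], sign=+1
B: triangle coeff Δ(4,2,4) = 1/13860; Σ_t [1,2]: t=1:−1/240 t=2:+1/96 = 1/160; (3j)²=27/1540 [(4 2 4; -2 1 1)], sign=-1
I_A²/I_B² = (3/77)/(27/1540) = 20/9

20/9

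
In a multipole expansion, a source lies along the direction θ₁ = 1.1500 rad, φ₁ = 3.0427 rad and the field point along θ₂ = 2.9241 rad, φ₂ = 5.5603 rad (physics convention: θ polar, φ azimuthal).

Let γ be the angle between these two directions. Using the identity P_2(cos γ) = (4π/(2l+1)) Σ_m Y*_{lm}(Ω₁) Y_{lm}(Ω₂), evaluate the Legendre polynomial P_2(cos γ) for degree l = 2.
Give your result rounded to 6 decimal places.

-0.031772

Expand P_2 via completeness: Σ_{m} conj(Y_{2,m}) at Ω₁ times Y_{2,m} at Ω₂ —
  m=-2: Y*=0.31555 - 0.06324j  Y=0.00224 + 0.01785j  product 0.00184 + 0.00549j
  m=-1: Y*=-0.28664 + 0.02844j  Y=-0.12206 - 0.10768j  product 0.03805 + 0.02739j
  m=+0: Y*=-0.15751 + 0.00000j  Y=0.58673 + 0.00000j  product -0.09242 + 0.00000j
  m=+1: Y*=0.28664 + 0.02844j  Y=0.12206 - 0.10768j  product 0.03805 - 0.02739j
  m=+2: Y*=0.31555 + 0.06324j  Y=0.00224 - 0.01785j  product 0.00184 - 0.00549j
Total Σ_m = -0.01264 - 0.00000j. Multiply by 2.513274: -0.03177 - 0.00000j. P_2(cos γ) = -0.031772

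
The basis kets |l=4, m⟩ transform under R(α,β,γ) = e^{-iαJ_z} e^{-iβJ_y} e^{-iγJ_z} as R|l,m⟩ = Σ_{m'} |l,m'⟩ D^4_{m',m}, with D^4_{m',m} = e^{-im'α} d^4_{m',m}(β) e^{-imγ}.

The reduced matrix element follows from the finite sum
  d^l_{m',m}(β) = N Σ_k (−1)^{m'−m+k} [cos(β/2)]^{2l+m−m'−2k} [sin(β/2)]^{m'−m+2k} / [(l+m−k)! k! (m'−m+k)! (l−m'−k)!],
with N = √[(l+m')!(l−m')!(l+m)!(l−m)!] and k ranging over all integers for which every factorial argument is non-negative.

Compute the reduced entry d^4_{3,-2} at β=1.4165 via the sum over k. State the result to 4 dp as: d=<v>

d=-0.4328

d^4_{3,-2}(β=1.4165) via the finite sum:
Half-angle: c=0.759501, s=0.650506. N=√(5040·1·2·720)=2693.993318
The bounds max(0,m−m')=0 and min(l+m,l−m')=1 give 2 terms
  k=0: (−1)^5·2693.9933/(240)·0.7595^3·0.6505^5 = -0.572831
  k=1: (−1)^6·2693.9933/(720)·0.7595^1·0.6505^7 = +0.140072
d^4_{3,-2}(1.4165) = -0.572831 +0.140072 = -0.432759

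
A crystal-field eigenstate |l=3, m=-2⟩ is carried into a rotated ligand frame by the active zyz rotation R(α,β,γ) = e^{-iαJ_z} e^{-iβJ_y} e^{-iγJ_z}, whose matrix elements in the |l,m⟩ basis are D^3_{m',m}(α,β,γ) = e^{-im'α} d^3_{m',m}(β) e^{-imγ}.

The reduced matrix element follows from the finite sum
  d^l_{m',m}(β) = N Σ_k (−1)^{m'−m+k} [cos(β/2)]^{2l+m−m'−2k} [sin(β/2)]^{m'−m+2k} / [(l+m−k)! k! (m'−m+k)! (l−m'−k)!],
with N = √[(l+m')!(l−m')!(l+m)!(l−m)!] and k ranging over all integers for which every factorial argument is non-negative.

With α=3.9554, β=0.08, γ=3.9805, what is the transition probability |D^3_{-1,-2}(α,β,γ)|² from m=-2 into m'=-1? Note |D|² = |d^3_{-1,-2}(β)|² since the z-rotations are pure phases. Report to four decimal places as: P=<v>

D^3_{-1,-2}(3.9554,0.0800,3.9805) = e^{-i·-1·3.9554}·d^3_{-1,-2}(0.0800)·e^{-i·-2·3.9805}. Compute d first:
c=cos(0.080000/2)=0.999200, s=sin(0.080000/2)=0.039989; N=√[2·24·1·120]=75.894664
Admissible k: 0..1 (factorial args all ≥0)
  k=0: (−1)^1·75.8947/(24)·0.9992^5·0.0400^1 = -0.125952
  k=1: (−1)^2·75.8947/(12)·0.9992^3·0.0400^3 = +0.000403
d^3_{-1,-2}(0.0800) = -0.125952 +0.000403 = -0.125549
|D^3_{-1,-2}|² = |d^3_{-1,-2}(β)|² = (-0.125549)² = 0.015763 (the z-rotation phases have unit modulus)

P=0.0158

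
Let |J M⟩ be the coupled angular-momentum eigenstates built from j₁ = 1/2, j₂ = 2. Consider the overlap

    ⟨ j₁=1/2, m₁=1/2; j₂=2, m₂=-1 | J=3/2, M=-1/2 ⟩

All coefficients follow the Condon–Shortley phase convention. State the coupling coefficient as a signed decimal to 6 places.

j₁+j₂−J=1  J+j₁−j₂=0  J−j₁+j₂=3  j₁+j₂+J+1=5
(j₁±m₁, j₂±m₂, J±M) = (1,0,1,3,1,2)
P² = 12/5
sum k=0..0:
  [0] +1/2 = 1/2
S = 1/2
C² = P²·S² = 3/5 ; C = +0.774597

+0.774597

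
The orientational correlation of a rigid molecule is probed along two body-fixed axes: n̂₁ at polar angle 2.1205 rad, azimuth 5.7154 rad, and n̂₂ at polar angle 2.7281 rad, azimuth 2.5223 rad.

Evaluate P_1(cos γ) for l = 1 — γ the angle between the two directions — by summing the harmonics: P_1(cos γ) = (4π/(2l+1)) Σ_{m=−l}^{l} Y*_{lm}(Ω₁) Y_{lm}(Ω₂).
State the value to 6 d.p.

0.136245

Term-by-term m-sum for l=1 (normalisation 4π/3 = 4.188790):
  m=-1: (+0.248372-0.158424i) × (-0.113042-0.080581i) = -0.040842-0.002106i  (running Σ = -0.040842-0.002106i)
  m=0: (-0.255263-0.000000i) × (-0.447425+0.000000i) = +0.114211+0.000000i  (running Σ = +0.073368-0.002106i)
  m=1: (-0.248372-0.158424i) × (+0.113042-0.080581i) = -0.040842+0.002106i  (running Σ = +0.032526+0.000000i)
Σ over m = +0.032526+0.000000i; ×(4π/3) → +0.136245+0.000000i. Real part: 0.136245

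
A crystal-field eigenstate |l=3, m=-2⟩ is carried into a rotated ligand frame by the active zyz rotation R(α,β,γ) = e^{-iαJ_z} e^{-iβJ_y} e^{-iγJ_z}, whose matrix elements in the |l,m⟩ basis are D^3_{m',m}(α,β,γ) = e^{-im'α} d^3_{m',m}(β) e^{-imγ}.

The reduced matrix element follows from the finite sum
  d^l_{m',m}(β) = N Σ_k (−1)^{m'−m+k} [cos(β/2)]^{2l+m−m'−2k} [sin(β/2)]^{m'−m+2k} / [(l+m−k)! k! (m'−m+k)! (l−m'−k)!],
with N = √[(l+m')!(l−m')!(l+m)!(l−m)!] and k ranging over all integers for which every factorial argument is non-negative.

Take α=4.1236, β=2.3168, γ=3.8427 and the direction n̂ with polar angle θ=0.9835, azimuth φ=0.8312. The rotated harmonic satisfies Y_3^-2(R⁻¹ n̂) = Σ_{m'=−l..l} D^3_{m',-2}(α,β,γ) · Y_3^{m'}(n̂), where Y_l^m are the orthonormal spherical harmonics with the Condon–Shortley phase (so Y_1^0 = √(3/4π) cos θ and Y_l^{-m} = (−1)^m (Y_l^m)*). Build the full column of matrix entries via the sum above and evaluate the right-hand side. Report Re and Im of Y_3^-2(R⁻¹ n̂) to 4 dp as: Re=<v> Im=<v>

Re=-0.0387 Im=-0.0009

Need the full column D^3_{m',-2} for m'=−3..3 at α=4.1236, β=2.3168, γ=3.8427.
cos(β/2)=0.400806, sin(β/2)=0.916163
d^3_{-3,-2}: single k=1 term ⇒ +0.023212;  D = +0.008267+0.021690i
d^3_{-2,-2}: k∈[0..1] ⇒ +0.004146 -0.108306 = -0.104160;  D = +0.101543+0.023202i
d^3_{-1,-2}: k∈[0..1] ⇒ -0.029967 +0.313149 = +0.283182;  D = +0.205773-0.194550i
d^3_{0,-2}: k∈[0..1] ⇒ +0.118643 -0.619897 = -0.501254;  D = -0.084103-0.494148i
d^3_{1,-2}: k∈[0..1] ⇒ -0.313149 +0.818084 = +0.504935;  D = -0.461008-0.205988i
d^3_{2,-2}: k∈[0..1] ⇒ +0.565886 -0.591339 = -0.025453;  D = -0.021540+0.013559i
d^3_{3,-2}: single k=0 term ⇒ -0.633685;  D = +0.017100-0.633454i
Y_3^{m'}(θ=0.9835,φ=0.8312) and Σ D·Y over m':
  (+0.0083+0.0217i)·(-0.1919-0.1453i)  (+0.1015+0.0232i)·(-0.0359-0.3908i)  (+0.2058-0.1945i)·(+0.0970-0.1064i)  (-0.0841-0.4941i)·(-0.3029+0.0000i)  (-0.4610-0.2060i)·(-0.0970-0.1064i)  (-0.0215+0.0136i)·(-0.0359+0.3908i)  (+0.0171-0.6335i)·(+0.1919-0.1453i)
Y_3^-2(R⁻¹ n̂) = -0.038701-0.000885i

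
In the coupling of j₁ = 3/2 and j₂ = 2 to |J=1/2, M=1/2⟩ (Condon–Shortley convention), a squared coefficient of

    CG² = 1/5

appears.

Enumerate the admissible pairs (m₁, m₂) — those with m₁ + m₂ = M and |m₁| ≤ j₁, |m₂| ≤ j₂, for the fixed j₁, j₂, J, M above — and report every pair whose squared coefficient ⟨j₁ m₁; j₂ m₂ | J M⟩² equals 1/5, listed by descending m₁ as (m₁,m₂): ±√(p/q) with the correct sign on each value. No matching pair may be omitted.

Admissible pairs with m₁+m₂ = M = 1/2: (-3/2,2), (-1/2,1), (1/2,0), (3/2,-1)
  (m₁,m₂)=(3/2,-1): CG² = 1/10, CG = +√(1/10)
  (m₁,m₂)=(1/2,0): CG² = 1/5, CG = −√(1/5)   ← matches the target
  (m₁,m₂)=(-1/2,1): CG² = 3/10, CG = +√(3/10)
  (m₁,m₂)=(-3/2,2): CG² = 2/5, CG = −√(2/5)
Pairs with CG² = 1/5: (1/2,0): −√(1/5)

(1/2,0): −√(1/5)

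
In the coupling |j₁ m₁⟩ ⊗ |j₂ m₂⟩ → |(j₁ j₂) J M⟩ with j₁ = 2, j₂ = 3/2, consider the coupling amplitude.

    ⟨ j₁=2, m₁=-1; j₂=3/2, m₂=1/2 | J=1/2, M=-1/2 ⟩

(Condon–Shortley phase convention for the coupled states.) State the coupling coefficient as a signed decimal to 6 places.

+0.547723  (= +√(3/10))

j₁+j₂−J=3  J+j₁−j₂=1  J−j₁+j₂=0  j₁+j₂+J+1=5
(j₁±m₁, j₂±m₂, J±M) = (1,3,2,1,0,1)
P² = 6/5
sum k=2..2:
  [2] +1/2 = 1/2
S = 1/2
C² = P²·S² = 3/10 ; C = +0.547723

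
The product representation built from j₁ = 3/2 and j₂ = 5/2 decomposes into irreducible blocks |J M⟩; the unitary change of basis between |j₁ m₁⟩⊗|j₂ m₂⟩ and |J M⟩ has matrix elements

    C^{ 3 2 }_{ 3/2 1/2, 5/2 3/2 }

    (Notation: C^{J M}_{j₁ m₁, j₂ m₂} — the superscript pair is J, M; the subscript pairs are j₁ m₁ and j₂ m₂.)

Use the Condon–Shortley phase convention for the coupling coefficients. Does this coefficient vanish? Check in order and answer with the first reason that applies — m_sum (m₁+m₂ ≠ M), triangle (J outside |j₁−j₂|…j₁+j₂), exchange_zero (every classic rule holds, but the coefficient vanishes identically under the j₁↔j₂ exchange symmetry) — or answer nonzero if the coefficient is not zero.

nonzero

m-sum: m₁+m₂ = 1/2+3/2 = 2, M = 2  ✓
triangle: |j₁−j₂| = 1 ≤ J = 3 ≤ j₁+j₂ = 4  ✓
exchange: j₁≠j₂ or m₁≠m₂ — the exchange symmetry imposes no constraint here
value check: CG = −√(1/12) = -0.288675 ≠ 0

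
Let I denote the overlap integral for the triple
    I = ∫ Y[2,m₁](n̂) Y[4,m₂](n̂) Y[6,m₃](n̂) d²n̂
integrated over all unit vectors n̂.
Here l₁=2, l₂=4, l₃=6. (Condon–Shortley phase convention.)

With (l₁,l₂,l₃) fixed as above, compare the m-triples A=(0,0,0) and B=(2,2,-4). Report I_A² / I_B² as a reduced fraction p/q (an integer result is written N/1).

Same 2,4,6: normalisation and zero-m 3j drop out of the ratio.
A: Δ: 0! 4! 8! / 13! → 1/6435; sum: t=0:+1/2304 = 1/2304; 3j²(2 4 6; 0 0 0) = Δ·Π!·Σ² = 5/143  (sign +1)
B: Δ: 0! 4! 8! / 13! → 1/6435; sum: t=0:+1/34560 = 1/34560; 3j²(2 4 6; 2 2 -4) = Δ·Π!·Σ² = 14/429  (sign +1)
I_A²/I_B² = (5/143)/(14/429) = 15/14

15/14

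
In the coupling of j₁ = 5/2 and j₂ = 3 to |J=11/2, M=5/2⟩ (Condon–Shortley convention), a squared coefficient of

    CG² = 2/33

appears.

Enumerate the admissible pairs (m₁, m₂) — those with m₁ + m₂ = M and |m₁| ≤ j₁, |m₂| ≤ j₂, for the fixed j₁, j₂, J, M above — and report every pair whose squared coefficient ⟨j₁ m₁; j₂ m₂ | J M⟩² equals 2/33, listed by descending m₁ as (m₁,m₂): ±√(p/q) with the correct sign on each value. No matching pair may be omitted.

Admissible pairs with m₁+m₂ = M = 5/2: (-1/2,3), (1/2,2), (3/2,1), (5/2,0)
  (m₁,m₂)=(5/2,0): CG² = 4/33, CG = +√(4/33)
  (m₁,m₂)=(3/2,1): CG² = 5/11, CG = +√(5/11)
  (m₁,m₂)=(1/2,2): CG² = 4/11, CG = +√(4/11)
  (m₁,m₂)=(-1/2,3): CG² = 2/33, CG = +√(2/33)   ← matches the target
Pairs with CG² = 2/33: (-1/2,3): +√(2/33)

(-1/2,3): +√(2/33)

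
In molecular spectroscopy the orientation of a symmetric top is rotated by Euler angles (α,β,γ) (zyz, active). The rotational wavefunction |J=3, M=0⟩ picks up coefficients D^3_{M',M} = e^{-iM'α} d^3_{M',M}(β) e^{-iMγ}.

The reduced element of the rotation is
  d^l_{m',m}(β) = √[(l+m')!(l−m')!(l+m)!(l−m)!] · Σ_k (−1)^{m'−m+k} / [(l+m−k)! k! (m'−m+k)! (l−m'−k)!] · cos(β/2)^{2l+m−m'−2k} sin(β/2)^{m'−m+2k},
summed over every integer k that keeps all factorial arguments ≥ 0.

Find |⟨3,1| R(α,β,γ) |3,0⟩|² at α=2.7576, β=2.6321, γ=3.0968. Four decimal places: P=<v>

P=0.3523

Split into d^3_{1,0}(β=2.6321) × two z-phases.
With c≡cos(β/2)=0.252000 and s≡sin(β/2)=0.967727, N=[24·2·6·6]^{1/2}=41.569219
k: max(0,(0)−(1))=0 … min(3+(0),3−(1))=2
  k=0: (−1)^1·41.5692/(12)·0.2520^5·0.9677^1 = -0.003407
  k=1: (−1)^2·41.5692/(4)·0.2520^3·0.9677^3 = +0.150720
  k=2: (−1)^3·41.5692/(12)·0.2520^1·0.9677^5 = -0.740894
d^3_{1,0}(2.6321) = -0.003407 +0.150720 -0.740894 = -0.593580
|D^3_{1,0}|² = |d^3_{1,0}(β)|² = (-0.593580)² = 0.352337 (the z-rotation phases have unit modulus)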